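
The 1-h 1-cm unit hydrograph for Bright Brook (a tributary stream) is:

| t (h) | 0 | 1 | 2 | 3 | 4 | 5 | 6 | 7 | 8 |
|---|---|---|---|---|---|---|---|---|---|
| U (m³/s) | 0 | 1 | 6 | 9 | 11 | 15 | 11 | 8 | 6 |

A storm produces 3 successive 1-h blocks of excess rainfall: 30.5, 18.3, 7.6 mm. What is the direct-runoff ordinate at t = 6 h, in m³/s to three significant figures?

By discrete convolution, Q_j = Σ (P_i / 10 mm) · U_{j−i}.
At t = 6 h (j=6): Q = (30.5/10)·11 + (18.3/10)·15 + (7.6/10)·11 = 69.4 m³/s.

Q ≈ 69.4 m³/s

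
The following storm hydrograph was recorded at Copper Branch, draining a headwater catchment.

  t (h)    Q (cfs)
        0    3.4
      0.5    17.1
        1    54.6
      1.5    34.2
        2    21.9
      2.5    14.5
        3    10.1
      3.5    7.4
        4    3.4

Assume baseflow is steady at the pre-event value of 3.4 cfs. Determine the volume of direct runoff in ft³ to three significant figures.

Direct-runoff ordinates (Q − Q_b): 0.0, 13.7, 51.2, 30.8, 18.5, 11.1, 6.7, 4.0, 0.0 cfs.
ΣQ_DR = 136.0 cfs.
With Δt = 0.5 h = 1800 s, V = ΣQ_DR · Δt = 136.0 × 1800 = 2.45 × 10^5 ft³.

V ≈ 2.45 × 10^5 ft³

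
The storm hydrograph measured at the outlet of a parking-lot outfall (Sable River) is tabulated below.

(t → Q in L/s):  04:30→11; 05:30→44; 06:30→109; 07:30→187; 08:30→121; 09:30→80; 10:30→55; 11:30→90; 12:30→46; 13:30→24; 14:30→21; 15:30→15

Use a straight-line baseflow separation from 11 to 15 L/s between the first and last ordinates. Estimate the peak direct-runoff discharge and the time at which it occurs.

Subtracting baseflow gives direct-runoff ordinates: 0.00, 32.64, 97.27, 174.91, 108.55, 67.18, 41.82, 76.45, 32.09, 9.73, 6.36, 0.00 L/s.
The maximum is 174.91 L/s, occurring at the reading for t = 07:30.

Q_p = 174.91 L/s at t = 07:30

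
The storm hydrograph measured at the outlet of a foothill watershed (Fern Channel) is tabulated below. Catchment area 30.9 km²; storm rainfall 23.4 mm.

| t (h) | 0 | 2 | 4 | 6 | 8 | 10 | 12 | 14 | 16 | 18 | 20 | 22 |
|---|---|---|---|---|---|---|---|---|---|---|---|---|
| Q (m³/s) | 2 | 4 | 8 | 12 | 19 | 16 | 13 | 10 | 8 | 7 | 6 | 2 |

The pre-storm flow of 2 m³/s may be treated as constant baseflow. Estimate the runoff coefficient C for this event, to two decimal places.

ΣQ_DR = 83.00 m³/s; V = ΣQ_DR·Δt = 5.976 × 10^5 m³.
Runoff depth d = V / A = 19.34 mm.
C = d / P = 19.34 / 23.4 = 0.83.

C ≈ 0.83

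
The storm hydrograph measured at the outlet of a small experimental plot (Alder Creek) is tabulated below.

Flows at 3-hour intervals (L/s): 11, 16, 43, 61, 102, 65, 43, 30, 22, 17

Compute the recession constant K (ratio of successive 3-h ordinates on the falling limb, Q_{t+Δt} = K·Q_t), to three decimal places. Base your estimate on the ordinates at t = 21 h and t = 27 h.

K ≈ 0.753

Using the recession-limb readings at t = 21 h and t = 27 h: Q falls from 30 to 17 L/s over 2 intervals.
K = (Q₂/Q₁)^(1/2) = (17/30)^(1/2) = 0.753.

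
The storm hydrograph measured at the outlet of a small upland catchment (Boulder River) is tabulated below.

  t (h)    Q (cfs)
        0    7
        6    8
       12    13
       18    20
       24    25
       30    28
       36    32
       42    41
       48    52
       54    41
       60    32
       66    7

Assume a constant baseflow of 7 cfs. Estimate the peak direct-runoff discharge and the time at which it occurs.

Subtracting baseflow gives direct-runoff ordinates: 0.0, 1.0, 6.0, 13.0, 18.0, 21.0, 25.0, 34.0, 45.0, 34.0, 25.0, 0.0 cfs.
The maximum is 45.0 cfs, occurring at the reading for t = 48 h.

Q_p = 45.0 cfs at t = 48 h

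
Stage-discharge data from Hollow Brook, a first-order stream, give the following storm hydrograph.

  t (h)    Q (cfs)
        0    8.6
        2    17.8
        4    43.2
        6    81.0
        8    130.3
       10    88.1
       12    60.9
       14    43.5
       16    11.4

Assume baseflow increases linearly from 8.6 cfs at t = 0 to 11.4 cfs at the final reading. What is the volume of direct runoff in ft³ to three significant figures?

V ≈ 2.84 × 10^6 ft³

Direct-runoff ordinates (Q − Q_b): 0.00, 8.85, 33.90, 71.35, 120.30, 77.75, 50.20, 32.45, 0.00 cfs.
ΣQ_DR = 394.8 cfs.
With Δt = 2 h = 7200 s, V = ΣQ_DR · Δt = 394.8 × 7200 = 2.84 × 10^6 ft³.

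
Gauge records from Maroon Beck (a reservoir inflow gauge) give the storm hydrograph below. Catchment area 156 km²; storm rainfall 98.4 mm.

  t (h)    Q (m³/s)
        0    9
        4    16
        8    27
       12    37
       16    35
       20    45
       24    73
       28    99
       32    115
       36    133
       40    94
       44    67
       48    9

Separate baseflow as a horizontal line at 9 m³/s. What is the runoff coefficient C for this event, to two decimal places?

ΣQ_DR = 642.0 m³/s; V = ΣQ_DR·Δt = 9.245 × 10^6 m³.
Runoff depth d = V / A = 59.26 mm.
C = d / P = 59.26 / 98.4 = 0.60.

C ≈ 0.60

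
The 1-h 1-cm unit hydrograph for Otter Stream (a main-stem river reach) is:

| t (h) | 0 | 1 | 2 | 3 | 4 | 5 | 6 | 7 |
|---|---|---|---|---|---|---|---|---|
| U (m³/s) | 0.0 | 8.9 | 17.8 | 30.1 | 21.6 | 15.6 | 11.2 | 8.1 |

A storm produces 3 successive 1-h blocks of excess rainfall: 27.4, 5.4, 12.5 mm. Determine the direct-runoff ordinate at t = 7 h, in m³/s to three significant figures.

Q ≈ 47.7 m³/s

By discrete convolution, Q_j = Σ (P_i / 10 mm) · U_{j−i}.
At t = 7 h (j=7): Q = (27.4/10)·8.1 + (5.4/10)·11.2 + (12.5/10)·15.6 = 47.7 m³/s.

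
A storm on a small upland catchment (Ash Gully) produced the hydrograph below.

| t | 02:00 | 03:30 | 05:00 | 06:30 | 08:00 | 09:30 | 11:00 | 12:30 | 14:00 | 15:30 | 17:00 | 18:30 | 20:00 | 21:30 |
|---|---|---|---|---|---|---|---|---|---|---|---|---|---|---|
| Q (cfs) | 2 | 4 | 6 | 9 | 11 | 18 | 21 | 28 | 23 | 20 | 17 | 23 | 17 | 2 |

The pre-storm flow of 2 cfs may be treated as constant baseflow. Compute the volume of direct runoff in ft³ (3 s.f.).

Direct-runoff ordinates (Q − Q_b): 0.0, 2.0, 4.0, 7.0, 9.0, 16.0, 19.0, 26.0, 21.0, 18.0, 15.0, 21.0, 15.0, 0.0 cfs.
ΣQ_DR = 173.0 cfs.
With Δt = 1.5 h = 5400 s, V = ΣQ_DR · Δt = 173.0 × 5400 = 9.34 × 10^5 ft³.

V ≈ 9.34 × 10^5 ft³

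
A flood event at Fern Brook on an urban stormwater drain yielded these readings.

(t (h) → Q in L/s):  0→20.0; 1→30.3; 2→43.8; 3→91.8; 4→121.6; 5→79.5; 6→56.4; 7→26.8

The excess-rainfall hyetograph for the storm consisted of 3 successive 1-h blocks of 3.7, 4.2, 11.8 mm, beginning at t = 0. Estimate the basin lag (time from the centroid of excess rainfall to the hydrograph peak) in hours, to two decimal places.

Centroid of excess rainfall: t_c = Σ P_i·t̄_i / ΣP_i = 1.9112 h (block centres at 0.5, 1.5, 2.5 h).
Hydrograph peak occurs at t = 4 h, so basin lag t_L = 4 − 1.9112 = 2.09 h.

t_L ≈ 2.09 h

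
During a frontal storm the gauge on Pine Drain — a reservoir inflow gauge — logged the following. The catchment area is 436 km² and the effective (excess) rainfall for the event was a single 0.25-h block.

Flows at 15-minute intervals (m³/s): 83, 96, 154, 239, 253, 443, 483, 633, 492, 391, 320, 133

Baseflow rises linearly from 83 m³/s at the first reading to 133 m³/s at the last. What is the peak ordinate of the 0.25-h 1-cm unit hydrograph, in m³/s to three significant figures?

U_p ≈ 1040 m³/s

Direct runoff: 0.00, 8.45, 61.91, 142.36, 151.82, 337.27, 372.73, 518.18, 372.64, 267.09, 191.55, 0.00 m³/s; ΣQ_DR = 2424 m³/s, peak = 518.18 m³/s.
Runoff depth d = ΣQ_DR·Δt / A = 2424 × 900 / (436 km²) = 5.004 mm.
The 1-cm UH is the DRH scaled by (10 mm)/d, so U_p = 518.18 × 10/5.004 = 1040 m³/s.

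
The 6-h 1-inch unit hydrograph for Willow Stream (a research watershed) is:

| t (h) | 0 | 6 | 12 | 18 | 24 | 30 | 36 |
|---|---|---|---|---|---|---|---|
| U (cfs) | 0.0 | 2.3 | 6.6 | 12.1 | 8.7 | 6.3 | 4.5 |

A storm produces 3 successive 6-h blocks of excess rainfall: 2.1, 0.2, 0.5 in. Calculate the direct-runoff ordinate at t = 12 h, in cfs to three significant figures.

By discrete convolution, Q_j = Σ (P_i / 1 in) · U_{j−i}.
At t = 12 h (j=2): Q = (2.1/1)·6.6 + (0.2/1)·2.3 + (0.5/1)·0.0 = 14.3 cfs.

Q ≈ 14.3 cfs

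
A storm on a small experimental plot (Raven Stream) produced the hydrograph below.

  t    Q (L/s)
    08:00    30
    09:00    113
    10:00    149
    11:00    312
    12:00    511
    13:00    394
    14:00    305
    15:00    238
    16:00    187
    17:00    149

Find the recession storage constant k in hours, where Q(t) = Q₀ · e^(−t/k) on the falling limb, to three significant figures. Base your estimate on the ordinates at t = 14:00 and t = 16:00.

On the falling limb, Q drops from 305 to 187 L/s between t = 14:00 and t = 16:00 (Δt = 2 h).
k = −Δt / ln(Q₂/Q₁) = −2 / ln(187/305) = 4.09 h.

k ≈ 4.09 h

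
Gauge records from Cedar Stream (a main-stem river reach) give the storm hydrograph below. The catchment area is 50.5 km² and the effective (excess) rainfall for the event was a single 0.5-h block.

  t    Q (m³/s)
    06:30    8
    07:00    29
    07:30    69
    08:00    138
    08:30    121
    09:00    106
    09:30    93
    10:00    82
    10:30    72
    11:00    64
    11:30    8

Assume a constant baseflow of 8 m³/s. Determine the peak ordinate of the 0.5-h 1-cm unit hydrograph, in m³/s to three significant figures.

Direct runoff: 0.0, 21.0, 61.0, 130.0, 113.0, 98.0, 85.0, 74.0, 64.0, 56.0, 0.0 m³/s; ΣQ_DR = 702.0 m³/s, peak = 130.0 m³/s.
Runoff depth d = ΣQ_DR·Δt / A = 702.0 × 1800 / (50.5 km²) = 25.02 mm.
The 1-cm UH is the DRH scaled by (10 mm)/d, so U_p = 130.0 × 10/25.02 = 52.0 m³/s.

U_p ≈ 52.0 m³/s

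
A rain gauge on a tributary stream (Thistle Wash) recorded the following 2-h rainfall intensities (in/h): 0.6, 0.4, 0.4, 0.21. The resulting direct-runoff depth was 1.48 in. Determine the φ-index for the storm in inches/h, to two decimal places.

φ ≈ 0.22 in/h

Only the 3 blocks with intensity above φ contribute runoff: 0.6, 0.4, 0.4 in/h.
Σ(I−φ)·Δt = d  ⇒  (0.6+0.4+0.4 − 3φ)·2 = 1.48
φ = (1.400 − 1.48/2) / 3 = 0.22 in/h.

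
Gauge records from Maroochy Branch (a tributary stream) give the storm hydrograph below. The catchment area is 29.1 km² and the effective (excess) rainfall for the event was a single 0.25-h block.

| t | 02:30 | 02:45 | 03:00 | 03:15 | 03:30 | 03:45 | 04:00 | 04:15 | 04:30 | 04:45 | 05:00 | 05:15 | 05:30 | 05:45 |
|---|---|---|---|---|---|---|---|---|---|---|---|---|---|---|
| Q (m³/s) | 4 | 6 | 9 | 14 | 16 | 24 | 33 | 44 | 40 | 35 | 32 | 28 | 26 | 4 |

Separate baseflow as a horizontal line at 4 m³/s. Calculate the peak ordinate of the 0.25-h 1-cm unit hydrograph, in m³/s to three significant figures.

U_p ≈ 49.9 m³/s

Direct runoff: 0.0, 2.0, 5.0, 10.0, 12.0, 20.0, 29.0, 40.0, 36.0, 31.0, 28.0, 24.0, 22.0, 0.0 m³/s; ΣQ_DR = 259.0 m³/s, peak = 40.0 m³/s.
Runoff depth d = ΣQ_DR·Δt / A = 259.0 × 900 / (29.1 km²) = 8.010 mm.
The 1-cm UH is the DRH scaled by (10 mm)/d, so U_p = 40.0 × 10/8.010 = 49.9 m³/s.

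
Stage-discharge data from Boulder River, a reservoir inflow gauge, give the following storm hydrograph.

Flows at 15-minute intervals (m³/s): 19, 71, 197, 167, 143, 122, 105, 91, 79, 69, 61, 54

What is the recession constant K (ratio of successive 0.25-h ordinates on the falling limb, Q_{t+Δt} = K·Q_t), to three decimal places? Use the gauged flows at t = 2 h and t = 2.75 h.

Using the recession-limb readings at t = 2 h and t = 2.75 h: Q falls from 79 to 54 m³/s over 3 intervals.
K = (Q₂/Q₁)^(1/3) = (54/79)^(1/3) = 0.881.

K ≈ 0.881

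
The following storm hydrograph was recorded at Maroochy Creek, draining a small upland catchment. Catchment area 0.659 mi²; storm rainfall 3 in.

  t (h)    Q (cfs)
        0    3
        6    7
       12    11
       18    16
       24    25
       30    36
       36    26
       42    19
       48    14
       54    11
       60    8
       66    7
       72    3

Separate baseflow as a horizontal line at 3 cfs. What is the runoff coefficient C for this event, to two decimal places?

C ≈ 0.69

ΣQ_DR = 147.0 cfs; V = ΣQ_DR·Δt = 3.175 × 10^6 ft³.
Runoff depth d = V / A = 2.074 in.
C = d / P = 2.074 / 3 = 0.69.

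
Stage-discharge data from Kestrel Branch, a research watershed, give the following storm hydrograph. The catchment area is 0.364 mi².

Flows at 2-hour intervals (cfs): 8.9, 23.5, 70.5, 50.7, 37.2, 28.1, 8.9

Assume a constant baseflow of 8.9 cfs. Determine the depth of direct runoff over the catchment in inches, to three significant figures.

d ≈ 1.41 in

Direct runoff: 0.0, 14.6, 61.6, 41.8, 28.3, 19.2, 0.0 cfs; ΣQ_DR = 165.5 cfs.
V = ΣQ_DR · Δt = 165.5 × 7200 s = 1.192 × 10^6 ft³.
Over A = 0.364 mi², depth = V / A = 1.41 in.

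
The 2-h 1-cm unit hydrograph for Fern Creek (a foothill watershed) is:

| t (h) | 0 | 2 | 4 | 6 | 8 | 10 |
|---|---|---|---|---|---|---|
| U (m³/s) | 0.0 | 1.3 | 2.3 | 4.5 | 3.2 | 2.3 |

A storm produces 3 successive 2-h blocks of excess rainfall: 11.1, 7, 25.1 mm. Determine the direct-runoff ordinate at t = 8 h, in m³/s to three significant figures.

By discrete convolution, Q_j = Σ (P_i / 10 mm) · U_{j−i}.
At t = 8 h (j=4): Q = (11.1/10)·3.2 + (7/10)·4.5 + (25.1/10)·2.3 = 12.5 m³/s.

Q ≈ 12.5 m³/s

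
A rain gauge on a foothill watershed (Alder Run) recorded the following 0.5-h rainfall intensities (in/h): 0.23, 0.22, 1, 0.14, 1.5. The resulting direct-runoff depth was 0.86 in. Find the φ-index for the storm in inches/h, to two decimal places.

φ ≈ 0.39 in/h

Only the 2 blocks with intensity above φ contribute runoff: 1, 1.5 in/h.
Σ(I−φ)·Δt = d  ⇒  (1+1.5 − 2φ)·0.5 = 0.86
φ = (2.500 − 0.86/0.5) / 2 = 0.39 in/h.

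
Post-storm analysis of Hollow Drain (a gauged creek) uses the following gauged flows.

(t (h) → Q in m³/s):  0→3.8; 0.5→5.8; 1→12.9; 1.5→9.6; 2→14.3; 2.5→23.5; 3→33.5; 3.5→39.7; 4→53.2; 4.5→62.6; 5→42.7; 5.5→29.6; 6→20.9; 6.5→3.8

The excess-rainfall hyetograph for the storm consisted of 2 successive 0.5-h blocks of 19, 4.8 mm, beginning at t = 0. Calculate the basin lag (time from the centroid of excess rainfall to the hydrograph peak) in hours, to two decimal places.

t_L ≈ 4.15 h

Centroid of excess rainfall: t_c = Σ P_i·t̄_i / ΣP_i = 0.3508 h (block centres at 0.25, 0.75 h).
Hydrograph peak occurs at t = 4.5 h, so basin lag t_L = 4.5 − 0.3508 = 4.15 h.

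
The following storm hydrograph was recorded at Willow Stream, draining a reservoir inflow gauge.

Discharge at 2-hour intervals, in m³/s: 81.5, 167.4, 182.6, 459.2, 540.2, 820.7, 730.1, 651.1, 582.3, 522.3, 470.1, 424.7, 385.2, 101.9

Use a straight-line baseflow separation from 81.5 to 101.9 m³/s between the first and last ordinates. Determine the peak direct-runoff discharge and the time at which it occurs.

Subtracting baseflow gives direct-runoff ordinates: 0.00, 84.33, 97.96, 372.99, 452.42, 731.35, 639.18, 558.62, 488.25, 426.68, 372.91, 325.94, 284.87, 0.00 m³/s.
The maximum is 731.35 m³/s, occurring at the reading for t = 10 h.

Q_p = 731.35 m³/s at t = 10 h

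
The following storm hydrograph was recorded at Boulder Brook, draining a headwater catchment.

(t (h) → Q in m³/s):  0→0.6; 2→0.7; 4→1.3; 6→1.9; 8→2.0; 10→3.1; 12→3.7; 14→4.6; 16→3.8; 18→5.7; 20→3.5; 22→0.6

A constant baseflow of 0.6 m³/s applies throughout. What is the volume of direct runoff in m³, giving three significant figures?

Direct-runoff ordinates (Q − Q_b): 0.0, 0.1, 0.7, 1.3, 1.4, 2.5, 3.1, 4.0, 3.2, 5.1, 2.9, 0.0 m³/s.
ΣQ_DR = 24.30 m³/s.
With Δt = 2 h = 7200 s, V = ΣQ_DR · Δt = 24.30 × 7200 = 1.75 × 10^5 m³.

V ≈ 1.75 × 10^5 m³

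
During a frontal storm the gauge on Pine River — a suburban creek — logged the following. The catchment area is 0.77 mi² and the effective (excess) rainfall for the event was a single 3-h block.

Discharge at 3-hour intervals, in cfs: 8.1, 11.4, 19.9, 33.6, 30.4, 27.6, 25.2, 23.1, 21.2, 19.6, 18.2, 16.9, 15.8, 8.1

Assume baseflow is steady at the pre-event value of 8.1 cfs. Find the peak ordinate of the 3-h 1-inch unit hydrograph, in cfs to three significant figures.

U_p ≈ 25.5 cfs

Direct runoff: 0.0, 3.3, 11.8, 25.5, 22.3, 19.5, 17.1, 15.0, 13.1, 11.5, 10.1, 8.8, 7.7, 0.0 cfs; ΣQ_DR = 165.7 cfs, peak = 25.5 cfs.
Runoff depth d = ΣQ_DR·Δt / A = 165.7 × 10800 / (0.77 mi²) = 1.000 in.
The 1-inch UH is the DRH scaled by (1 in)/d, so U_p = 25.5 × 1/1.000 = 25.5 cfs.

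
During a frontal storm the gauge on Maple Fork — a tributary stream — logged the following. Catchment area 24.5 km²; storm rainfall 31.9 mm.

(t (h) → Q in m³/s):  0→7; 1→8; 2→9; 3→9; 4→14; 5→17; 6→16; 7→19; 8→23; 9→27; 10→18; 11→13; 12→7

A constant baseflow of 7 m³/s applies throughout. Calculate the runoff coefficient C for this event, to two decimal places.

C ≈ 0.44

ΣQ_DR = 96.00 m³/s; V = ΣQ_DR·Δt = 3.456 × 10^5 m³.
Runoff depth d = V / A = 14.11 mm.
C = d / P = 14.11 / 31.9 = 0.44.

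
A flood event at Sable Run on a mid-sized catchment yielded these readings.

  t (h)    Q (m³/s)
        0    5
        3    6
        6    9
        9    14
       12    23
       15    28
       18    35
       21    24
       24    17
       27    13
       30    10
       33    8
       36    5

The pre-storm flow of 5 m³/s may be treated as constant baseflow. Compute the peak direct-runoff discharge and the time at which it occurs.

Q_p = 30.0 m³/s at t = 18 h

Subtracting baseflow gives direct-runoff ordinates: 0.0, 1.0, 4.0, 9.0, 18.0, 23.0, 30.0, 19.0, 12.0, 8.0, 5.0, 3.0, 0.0 m³/s.
The maximum is 30.0 m³/s, occurring at the reading for t = 18 h.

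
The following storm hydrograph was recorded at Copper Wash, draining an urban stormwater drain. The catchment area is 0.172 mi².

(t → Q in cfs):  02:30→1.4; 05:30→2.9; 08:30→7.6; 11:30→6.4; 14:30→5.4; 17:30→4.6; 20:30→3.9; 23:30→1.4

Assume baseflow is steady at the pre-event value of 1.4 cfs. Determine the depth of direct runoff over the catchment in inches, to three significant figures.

Direct runoff: 0.0, 1.5, 6.2, 5.0, 4.0, 3.2, 2.5, 0.0 cfs; ΣQ_DR = 22.40 cfs.
V = ΣQ_DR · Δt = 22.40 × 10800 s = 2.419 × 10^5 ft³.
Over A = 0.172 mi², depth = V / A = 0.605 in.

d ≈ 0.605 in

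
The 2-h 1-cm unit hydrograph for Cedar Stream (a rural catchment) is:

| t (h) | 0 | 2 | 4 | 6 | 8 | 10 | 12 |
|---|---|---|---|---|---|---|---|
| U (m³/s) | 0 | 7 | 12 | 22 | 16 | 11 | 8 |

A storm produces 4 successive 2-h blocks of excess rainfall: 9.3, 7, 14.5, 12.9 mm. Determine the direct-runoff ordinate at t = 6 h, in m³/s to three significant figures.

By discrete convolution, Q_j = Σ (P_i / 10 mm) · U_{j−i}.
At t = 6 h (j=3): Q = (9.3/10)·22 + (7/10)·12 + (14.5/10)·7 + (12.9/10)·0 = 39.0 m³/s.

Q ≈ 39.0 m³/s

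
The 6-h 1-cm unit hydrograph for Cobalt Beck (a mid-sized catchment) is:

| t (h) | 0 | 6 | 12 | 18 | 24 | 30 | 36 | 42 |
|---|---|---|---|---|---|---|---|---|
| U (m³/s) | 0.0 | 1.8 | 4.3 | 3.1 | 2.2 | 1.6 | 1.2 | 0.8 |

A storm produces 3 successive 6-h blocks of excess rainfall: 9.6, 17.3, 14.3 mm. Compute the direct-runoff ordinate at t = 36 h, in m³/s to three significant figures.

By discrete convolution, Q_j = Σ (P_i / 10 mm) · U_{j−i}.
At t = 36 h (j=6): Q = (9.6/10)·1.2 + (17.3/10)·1.6 + (14.3/10)·2.2 = 7.07 m³/s.

Q ≈ 7.07 m³/s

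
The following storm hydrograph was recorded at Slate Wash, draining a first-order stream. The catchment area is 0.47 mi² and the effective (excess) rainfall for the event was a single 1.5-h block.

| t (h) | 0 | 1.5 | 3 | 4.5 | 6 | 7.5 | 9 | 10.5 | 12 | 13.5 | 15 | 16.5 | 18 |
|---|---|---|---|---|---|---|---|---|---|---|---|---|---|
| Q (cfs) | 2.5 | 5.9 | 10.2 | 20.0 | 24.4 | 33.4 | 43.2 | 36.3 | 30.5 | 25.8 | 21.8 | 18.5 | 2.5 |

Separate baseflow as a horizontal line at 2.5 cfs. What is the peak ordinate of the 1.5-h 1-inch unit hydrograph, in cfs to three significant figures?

U_p ≈ 33.9 cfs

Direct runoff: 0.0, 3.4, 7.7, 17.5, 21.9, 30.9, 40.7, 33.8, 28.0, 23.3, 19.3, 16.0, 0.0 cfs; ΣQ_DR = 242.5 cfs, peak = 40.7 cfs.
Runoff depth d = ΣQ_DR·Δt / A = 242.5 × 5400 / (0.47 mi²) = 1.199 in.
The 1-inch UH is the DRH scaled by (1 in)/d, so U_p = 40.7 × 1/1.199 = 33.9 cfs.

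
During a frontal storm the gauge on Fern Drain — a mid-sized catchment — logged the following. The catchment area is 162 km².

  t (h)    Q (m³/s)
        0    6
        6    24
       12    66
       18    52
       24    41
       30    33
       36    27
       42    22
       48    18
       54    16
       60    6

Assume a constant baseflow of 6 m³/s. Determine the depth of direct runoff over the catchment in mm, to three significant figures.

Direct runoff: 0.0, 18.0, 60.0, 46.0, 35.0, 27.0, 21.0, 16.0, 12.0, 10.0, 0.0 m³/s; ΣQ_DR = 245.0 m³/s.
V = ΣQ_DR · Δt = 245.0 × 21600 s = 5.292 × 10^6 m³.
Over A = 162 km², depth = V / A = 32.7 mm.

d ≈ 32.7 mm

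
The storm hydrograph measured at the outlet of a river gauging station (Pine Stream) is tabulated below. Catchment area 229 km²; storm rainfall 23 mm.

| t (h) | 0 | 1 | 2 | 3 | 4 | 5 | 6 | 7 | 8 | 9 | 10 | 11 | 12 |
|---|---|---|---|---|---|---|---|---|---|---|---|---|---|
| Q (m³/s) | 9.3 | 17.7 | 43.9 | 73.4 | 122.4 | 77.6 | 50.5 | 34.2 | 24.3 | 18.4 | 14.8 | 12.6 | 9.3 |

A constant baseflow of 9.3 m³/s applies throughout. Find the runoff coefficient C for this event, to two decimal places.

ΣQ_DR = 387.5 m³/s; V = ΣQ_DR·Δt = 1.395 × 10^6 m³.
Runoff depth d = V / A = 6.092 mm.
C = d / P = 6.092 / 23 = 0.26.

C ≈ 0.26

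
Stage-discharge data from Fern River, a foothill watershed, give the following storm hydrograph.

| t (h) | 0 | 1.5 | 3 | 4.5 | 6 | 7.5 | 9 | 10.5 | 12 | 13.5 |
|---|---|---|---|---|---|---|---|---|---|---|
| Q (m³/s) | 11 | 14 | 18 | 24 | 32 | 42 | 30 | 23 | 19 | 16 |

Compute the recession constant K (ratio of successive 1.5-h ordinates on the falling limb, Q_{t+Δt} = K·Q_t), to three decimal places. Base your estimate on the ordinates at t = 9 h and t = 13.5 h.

K ≈ 0.811

Using the recession-limb readings at t = 9 h and t = 13.5 h: Q falls from 30 to 16 m³/s over 3 intervals.
K = (Q₂/Q₁)^(1/3) = (16/30)^(1/3) = 0.811.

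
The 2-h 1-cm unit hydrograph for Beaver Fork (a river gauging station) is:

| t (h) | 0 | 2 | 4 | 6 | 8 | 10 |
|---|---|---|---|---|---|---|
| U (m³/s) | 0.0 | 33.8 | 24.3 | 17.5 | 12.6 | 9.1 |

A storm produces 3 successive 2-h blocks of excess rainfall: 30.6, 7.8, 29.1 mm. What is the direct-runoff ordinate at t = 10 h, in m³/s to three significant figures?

By discrete convolution, Q_j = Σ (P_i / 10 mm) · U_{j−i}.
At t = 10 h (j=5): Q = (30.6/10)·9.1 + (7.8/10)·12.6 + (29.1/10)·17.5 = 88.6 m³/s.

Q ≈ 88.6 m³/s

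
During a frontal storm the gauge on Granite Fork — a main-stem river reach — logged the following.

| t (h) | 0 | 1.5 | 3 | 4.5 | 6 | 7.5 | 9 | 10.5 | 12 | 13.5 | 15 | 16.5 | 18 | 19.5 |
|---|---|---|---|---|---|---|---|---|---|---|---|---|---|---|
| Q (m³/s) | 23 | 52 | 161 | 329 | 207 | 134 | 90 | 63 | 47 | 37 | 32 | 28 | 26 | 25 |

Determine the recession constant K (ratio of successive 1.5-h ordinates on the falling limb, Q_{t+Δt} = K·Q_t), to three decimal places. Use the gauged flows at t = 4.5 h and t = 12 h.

Using the recession-limb readings at t = 4.5 h and t = 12 h: Q falls from 329 to 47 m³/s over 5 intervals.
K = (Q₂/Q₁)^(1/5) = (47/329)^(1/5) = 0.678.

K ≈ 0.678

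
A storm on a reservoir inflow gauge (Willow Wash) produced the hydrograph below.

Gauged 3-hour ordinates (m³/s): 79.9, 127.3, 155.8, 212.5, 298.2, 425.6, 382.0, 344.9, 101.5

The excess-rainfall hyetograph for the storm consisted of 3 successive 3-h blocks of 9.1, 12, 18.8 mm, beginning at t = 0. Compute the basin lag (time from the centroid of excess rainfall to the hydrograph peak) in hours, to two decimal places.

t_L ≈ 9.77 h

Centroid of excess rainfall: t_c = Σ P_i·t̄_i / ΣP_i = 5.2293 h (block centres at 1.5, 4.5, 7.5 h).
Hydrograph peak occurs at t = 15 h, so basin lag t_L = 15 − 5.2293 = 9.77 h.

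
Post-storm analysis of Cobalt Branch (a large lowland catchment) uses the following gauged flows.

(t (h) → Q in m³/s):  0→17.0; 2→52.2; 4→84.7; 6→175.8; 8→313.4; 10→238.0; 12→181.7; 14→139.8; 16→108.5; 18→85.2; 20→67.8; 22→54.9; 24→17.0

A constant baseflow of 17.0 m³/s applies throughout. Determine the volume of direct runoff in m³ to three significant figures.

Direct-runoff ordinates (Q − Q_b): 0.0, 35.2, 67.7, 158.8, 296.4, 221.0, 164.7, 122.8, 91.5, 68.2, 50.8, 37.9, 0.0 m³/s.
ΣQ_DR = 1315 m³/s.
With Δt = 2 h = 7200 s, V = ΣQ_DR · Δt = 1315 × 7200 = 9.47 × 10^6 m³.

V ≈ 9.47 × 10^6 m³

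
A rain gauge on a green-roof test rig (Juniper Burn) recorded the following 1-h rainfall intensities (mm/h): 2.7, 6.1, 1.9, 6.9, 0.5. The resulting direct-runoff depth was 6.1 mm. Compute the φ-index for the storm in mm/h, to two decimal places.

Only the 2 blocks with intensity above φ contribute runoff: 6.1, 6.9 mm/h.
Σ(I−φ)·Δt = d  ⇒  (6.1+6.9 − 2φ)·1 = 6.1
φ = (13.00 − 6.1/1) / 2 = 3.45 mm/h.

φ ≈ 3.45 mm/h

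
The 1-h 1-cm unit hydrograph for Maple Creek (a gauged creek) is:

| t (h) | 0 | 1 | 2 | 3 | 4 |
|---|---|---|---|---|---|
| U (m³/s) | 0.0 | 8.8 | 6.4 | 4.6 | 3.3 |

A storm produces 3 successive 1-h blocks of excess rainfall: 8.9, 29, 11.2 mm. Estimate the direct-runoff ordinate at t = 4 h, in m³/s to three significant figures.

By discrete convolution, Q_j = Σ (P_i / 10 mm) · U_{j−i}.
At t = 4 h (j=4): Q = (8.9/10)·3.3 + (29/10)·4.6 + (11.2/10)·6.4 = 23.4 m³/s.

Q ≈ 23.4 m³/s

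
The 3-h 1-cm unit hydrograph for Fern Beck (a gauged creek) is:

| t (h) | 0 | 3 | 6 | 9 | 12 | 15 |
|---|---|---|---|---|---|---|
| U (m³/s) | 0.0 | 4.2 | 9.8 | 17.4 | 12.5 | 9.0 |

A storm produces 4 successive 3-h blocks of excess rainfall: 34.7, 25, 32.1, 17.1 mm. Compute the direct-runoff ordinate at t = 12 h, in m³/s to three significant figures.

Q ≈ 126 m³/s

By discrete convolution, Q_j = Σ (P_i / 10 mm) · U_{j−i}.
At t = 12 h (j=4): Q = (34.7/10)·12.5 + (25/10)·17.4 + (32.1/10)·9.8 + (17.1/10)·4.2 = 126 m³/s.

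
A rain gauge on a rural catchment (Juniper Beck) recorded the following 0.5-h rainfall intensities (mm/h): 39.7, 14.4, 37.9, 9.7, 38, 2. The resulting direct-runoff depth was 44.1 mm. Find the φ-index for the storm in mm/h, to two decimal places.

φ ≈ 10.45 mm/h

Only the 4 blocks with intensity above φ contribute runoff: 39.7, 14.4, 37.9, 38 mm/h.
Σ(I−φ)·Δt = d  ⇒  (39.7+14.4+37.9+38 − 4φ)·0.5 = 44.1
φ = (130.0 − 44.1/0.5) / 4 = 10.45 mm/h.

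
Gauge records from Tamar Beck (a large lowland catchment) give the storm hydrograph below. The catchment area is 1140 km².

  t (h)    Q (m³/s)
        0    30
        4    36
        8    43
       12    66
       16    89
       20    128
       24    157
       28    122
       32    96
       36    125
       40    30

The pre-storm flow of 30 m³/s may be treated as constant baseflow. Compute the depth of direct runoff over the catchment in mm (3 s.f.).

Direct runoff: 0.0, 6.0, 13.0, 36.0, 59.0, 98.0, 127.0, 92.0, 66.0, 95.0, 0.0 m³/s; ΣQ_DR = 592.0 m³/s.
V = ΣQ_DR · Δt = 592.0 × 14400 s = 8.525 × 10^6 m³.
Over A = 1140 km², depth = V / A = 7.48 mm.

d ≈ 7.48 mm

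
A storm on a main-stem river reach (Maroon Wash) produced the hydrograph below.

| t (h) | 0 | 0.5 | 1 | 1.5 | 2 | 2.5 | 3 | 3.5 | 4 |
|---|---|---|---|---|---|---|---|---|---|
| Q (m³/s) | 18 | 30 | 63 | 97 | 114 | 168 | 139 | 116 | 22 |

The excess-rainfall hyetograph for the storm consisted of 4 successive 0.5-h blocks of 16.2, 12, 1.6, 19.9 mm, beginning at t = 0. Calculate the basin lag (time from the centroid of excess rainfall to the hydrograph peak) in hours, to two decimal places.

Centroid of excess rainfall: t_c = Σ P_i·t̄_i / ΣP_i = 1.0035 h (block centres at 0.25, 0.75, 1.25, 1.75 h).
Hydrograph peak occurs at t = 2.5 h, so basin lag t_L = 2.5 − 1.0035 = 1.50 h.

t_L ≈ 1.50 h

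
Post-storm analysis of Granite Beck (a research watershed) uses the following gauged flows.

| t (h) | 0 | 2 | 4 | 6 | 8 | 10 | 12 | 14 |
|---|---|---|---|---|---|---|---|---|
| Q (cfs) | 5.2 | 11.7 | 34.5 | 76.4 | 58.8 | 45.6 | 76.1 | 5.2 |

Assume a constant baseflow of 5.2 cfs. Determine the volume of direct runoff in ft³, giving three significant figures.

V ≈ 1.96 × 10^6 ft³

Direct-runoff ordinates (Q − Q_b): 0.0, 6.5, 29.3, 71.2, 53.6, 40.4, 70.9, 0.0 cfs.
ΣQ_DR = 271.9 cfs.
With Δt = 2 h = 7200 s, V = ΣQ_DR · Δt = 271.9 × 7200 = 1.96 × 10^6 ft³.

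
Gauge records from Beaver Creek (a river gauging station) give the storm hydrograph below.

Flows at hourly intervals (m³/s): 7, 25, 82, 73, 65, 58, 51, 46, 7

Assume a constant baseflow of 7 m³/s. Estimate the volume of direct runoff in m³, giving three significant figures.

V ≈ 1.26 × 10^6 m³

Direct-runoff ordinates (Q − Q_b): 0.0, 18.0, 75.0, 66.0, 58.0, 51.0, 44.0, 39.0, 0.0 m³/s.
ΣQ_DR = 351.0 m³/s.
With Δt = 1 h = 3600 s, V = ΣQ_DR · Δt = 351.0 × 3600 = 1.26 × 10^6 m³.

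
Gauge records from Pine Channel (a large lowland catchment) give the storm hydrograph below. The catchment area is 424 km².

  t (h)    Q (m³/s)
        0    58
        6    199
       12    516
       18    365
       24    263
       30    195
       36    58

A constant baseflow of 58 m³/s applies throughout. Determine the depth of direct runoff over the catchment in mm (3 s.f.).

Direct runoff: 0.0, 141.0, 458.0, 307.0, 205.0, 137.0, 0.0 m³/s; ΣQ_DR = 1248 m³/s.
V = ΣQ_DR · Δt = 1248 × 21600 s = 2.696 × 10^7 m³.
Over A = 424 km², depth = V / A = 63.6 mm.

d ≈ 63.6 mm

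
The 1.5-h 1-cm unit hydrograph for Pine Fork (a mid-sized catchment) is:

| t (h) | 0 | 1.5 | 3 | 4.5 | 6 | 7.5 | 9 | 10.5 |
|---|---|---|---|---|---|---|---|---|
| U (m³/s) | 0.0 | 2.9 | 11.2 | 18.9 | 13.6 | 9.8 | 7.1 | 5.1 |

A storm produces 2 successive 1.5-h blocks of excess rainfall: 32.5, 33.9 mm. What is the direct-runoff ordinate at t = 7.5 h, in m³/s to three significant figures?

By discrete convolution, Q_j = Σ (P_i / 10 mm) · U_{j−i}.
At t = 7.5 h (j=5): Q = (32.5/10)·9.8 + (33.9/10)·13.6 = 78.0 m³/s.

Q ≈ 78.0 m³/s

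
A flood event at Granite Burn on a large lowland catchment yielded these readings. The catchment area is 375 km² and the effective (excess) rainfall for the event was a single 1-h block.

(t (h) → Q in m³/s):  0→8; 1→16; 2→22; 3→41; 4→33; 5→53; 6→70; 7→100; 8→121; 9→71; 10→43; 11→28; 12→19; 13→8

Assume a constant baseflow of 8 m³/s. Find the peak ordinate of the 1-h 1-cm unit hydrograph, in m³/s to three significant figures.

U_p ≈ 226 m³/s

Direct runoff: 0.0, 8.0, 14.0, 33.0, 25.0, 45.0, 62.0, 92.0, 113.0, 63.0, 35.0, 20.0, 11.0, 0.0 m³/s; ΣQ_DR = 521.0 m³/s, peak = 113.0 m³/s.
Runoff depth d = ΣQ_DR·Δt / A = 521.0 × 3600 / (375 km²) = 5.002 mm.
The 1-cm UH is the DRH scaled by (10 mm)/d, so U_p = 113.0 × 10/5.002 = 226 m³/s.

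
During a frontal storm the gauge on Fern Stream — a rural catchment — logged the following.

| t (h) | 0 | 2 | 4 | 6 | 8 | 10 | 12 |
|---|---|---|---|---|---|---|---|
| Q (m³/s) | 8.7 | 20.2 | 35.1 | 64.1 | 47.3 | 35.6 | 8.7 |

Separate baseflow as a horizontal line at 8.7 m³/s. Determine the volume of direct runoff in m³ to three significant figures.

Direct-runoff ordinates (Q − Q_b): 0.0, 11.5, 26.4, 55.4, 38.6, 26.9, 0.0 m³/s.
ΣQ_DR = 158.8 m³/s.
With Δt = 2 h = 7200 s, V = ΣQ_DR · Δt = 158.8 × 7200 = 1.14 × 10^6 m³.

V ≈ 1.14 × 10^6 m³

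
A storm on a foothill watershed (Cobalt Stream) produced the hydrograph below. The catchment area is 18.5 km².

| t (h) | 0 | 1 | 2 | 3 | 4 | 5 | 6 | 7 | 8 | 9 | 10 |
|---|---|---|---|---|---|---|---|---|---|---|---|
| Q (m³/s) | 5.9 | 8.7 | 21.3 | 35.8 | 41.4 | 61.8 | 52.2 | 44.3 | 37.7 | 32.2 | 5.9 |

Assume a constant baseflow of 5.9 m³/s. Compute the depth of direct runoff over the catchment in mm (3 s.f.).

d ≈ 54.9 mm

Direct runoff: 0.0, 2.8, 15.4, 29.9, 35.5, 55.9, 46.3, 38.4, 31.8, 26.3, 0.0 m³/s; ΣQ_DR = 282.3 m³/s.
V = ΣQ_DR · Δt = 282.3 × 3600 s = 1.016 × 10^6 m³.
Over A = 18.5 km², depth = V / A = 54.9 mm.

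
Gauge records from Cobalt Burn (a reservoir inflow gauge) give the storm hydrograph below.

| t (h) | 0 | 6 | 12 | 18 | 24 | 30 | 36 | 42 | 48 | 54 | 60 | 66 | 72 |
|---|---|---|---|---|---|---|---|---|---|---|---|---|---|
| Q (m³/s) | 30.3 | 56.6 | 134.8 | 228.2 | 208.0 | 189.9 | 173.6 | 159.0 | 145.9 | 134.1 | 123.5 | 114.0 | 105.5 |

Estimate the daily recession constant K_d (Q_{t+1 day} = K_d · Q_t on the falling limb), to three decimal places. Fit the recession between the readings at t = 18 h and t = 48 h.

Between t = 18 h and t = 48 h the flow falls from 228.2 to 145.9 m³/s over 5×6 h = 30 h.
Per-interval ratio K = (145.9/228.2)^(1/5) = 0.9144; K_d = K^(24/6) = 0.699.

K_d ≈ 0.699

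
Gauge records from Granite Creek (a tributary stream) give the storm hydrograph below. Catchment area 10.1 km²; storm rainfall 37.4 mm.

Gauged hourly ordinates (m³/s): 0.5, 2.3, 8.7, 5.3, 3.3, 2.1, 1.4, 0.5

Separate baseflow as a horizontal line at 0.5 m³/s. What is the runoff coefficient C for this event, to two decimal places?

ΣQ_DR = 20.10 m³/s; V = ΣQ_DR·Δt = 72360 m³.
Runoff depth d = V / A = 7.164 mm.
C = d / P = 7.164 / 37.4 = 0.19.

C ≈ 0.19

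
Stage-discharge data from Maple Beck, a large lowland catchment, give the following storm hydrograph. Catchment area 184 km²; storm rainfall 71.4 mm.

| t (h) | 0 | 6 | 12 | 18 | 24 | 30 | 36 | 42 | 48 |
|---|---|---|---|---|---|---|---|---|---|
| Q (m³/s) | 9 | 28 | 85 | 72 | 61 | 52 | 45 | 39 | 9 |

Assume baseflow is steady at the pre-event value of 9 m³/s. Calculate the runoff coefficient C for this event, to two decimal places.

C ≈ 0.52

ΣQ_DR = 319.0 m³/s; V = ΣQ_DR·Δt = 6.890 × 10^6 m³.
Runoff depth d = V / A = 37.45 mm.
C = d / P = 37.45 / 71.4 = 0.52.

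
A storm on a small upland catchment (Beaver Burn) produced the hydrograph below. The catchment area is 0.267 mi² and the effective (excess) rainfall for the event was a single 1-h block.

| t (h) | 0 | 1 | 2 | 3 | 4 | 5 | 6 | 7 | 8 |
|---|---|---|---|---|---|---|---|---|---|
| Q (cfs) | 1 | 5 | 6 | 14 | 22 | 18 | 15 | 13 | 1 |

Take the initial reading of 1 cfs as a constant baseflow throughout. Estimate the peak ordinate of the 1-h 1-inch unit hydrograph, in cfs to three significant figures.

U_p ≈ 42.1 cfs

Direct runoff: 0.0, 4.0, 5.0, 13.0, 21.0, 17.0, 14.0, 12.0, 0.0 cfs; ΣQ_DR = 86.00 cfs, peak = 21.0 cfs.
Runoff depth d = ΣQ_DR·Δt / A = 86.00 × 3600 / (0.267 mi²) = 0.4991 in.
The 1-inch UH is the DRH scaled by (1 in)/d, so U_p = 21.0 × 1/0.4991 = 42.1 cfs.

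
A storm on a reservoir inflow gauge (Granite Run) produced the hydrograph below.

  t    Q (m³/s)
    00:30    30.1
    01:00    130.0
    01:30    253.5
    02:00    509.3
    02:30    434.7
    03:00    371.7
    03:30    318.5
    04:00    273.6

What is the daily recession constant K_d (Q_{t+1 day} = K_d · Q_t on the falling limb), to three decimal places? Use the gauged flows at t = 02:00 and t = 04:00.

Between t = 02:00 and t = 04:00 the flow falls from 509.3 to 273.6 m³/s over 4×0.5 h = 2 h.
Per-interval ratio K = (273.6/509.3)^(1/4) = 0.8561; K_d = K^(24/0.5) = 0.001.

K_d ≈ 0.001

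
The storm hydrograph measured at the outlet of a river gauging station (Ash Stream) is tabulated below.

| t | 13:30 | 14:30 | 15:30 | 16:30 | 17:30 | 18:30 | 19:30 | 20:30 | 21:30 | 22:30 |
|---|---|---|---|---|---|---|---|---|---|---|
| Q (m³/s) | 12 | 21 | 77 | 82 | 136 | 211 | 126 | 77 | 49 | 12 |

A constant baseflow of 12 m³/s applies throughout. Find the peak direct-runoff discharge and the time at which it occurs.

Q_p = 199.0 m³/s at t = 18:30

Subtracting baseflow gives direct-runoff ordinates: 0.0, 9.0, 65.0, 70.0, 124.0, 199.0, 114.0, 65.0, 37.0, 0.0 m³/s.
The maximum is 199.0 m³/s, occurring at the reading for t = 18:30.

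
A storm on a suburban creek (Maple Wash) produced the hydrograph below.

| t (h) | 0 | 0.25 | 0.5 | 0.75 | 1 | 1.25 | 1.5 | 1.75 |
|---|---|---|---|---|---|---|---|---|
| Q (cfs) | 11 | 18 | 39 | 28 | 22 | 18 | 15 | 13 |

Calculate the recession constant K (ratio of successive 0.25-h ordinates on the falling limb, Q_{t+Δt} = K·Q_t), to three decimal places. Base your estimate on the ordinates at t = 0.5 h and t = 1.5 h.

Using the recession-limb readings at t = 0.5 h and t = 1.5 h: Q falls from 39 to 15 cfs over 4 intervals.
K = (Q₂/Q₁)^(1/4) = (15/39)^(1/4) = 0.788.

K ≈ 0.788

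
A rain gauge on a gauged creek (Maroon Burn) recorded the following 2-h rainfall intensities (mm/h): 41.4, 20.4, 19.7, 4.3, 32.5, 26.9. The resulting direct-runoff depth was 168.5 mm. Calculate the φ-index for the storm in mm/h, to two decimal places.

φ ≈ 11.33 mm/h

Only the 5 blocks with intensity above φ contribute runoff: 41.4, 20.4, 19.7, 32.5, 26.9 mm/h.
Σ(I−φ)·Δt = d  ⇒  (41.4+20.4+19.7+32.5+26.9 − 5φ)·2 = 168.5
φ = (140.9 − 168.5/2) / 5 = 11.33 mm/h.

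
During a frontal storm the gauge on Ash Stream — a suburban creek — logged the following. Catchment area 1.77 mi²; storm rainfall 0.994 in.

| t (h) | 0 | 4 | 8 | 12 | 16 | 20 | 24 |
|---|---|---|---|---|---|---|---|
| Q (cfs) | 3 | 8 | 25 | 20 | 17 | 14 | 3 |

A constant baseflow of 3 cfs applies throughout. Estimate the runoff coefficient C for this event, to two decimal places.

ΣQ_DR = 69.00 cfs; V = ΣQ_DR·Δt = 9.936 × 10^5 ft³.
Runoff depth d = V / A = 0.2416 in.
C = d / P = 0.2416 / 0.994 = 0.24.

C ≈ 0.24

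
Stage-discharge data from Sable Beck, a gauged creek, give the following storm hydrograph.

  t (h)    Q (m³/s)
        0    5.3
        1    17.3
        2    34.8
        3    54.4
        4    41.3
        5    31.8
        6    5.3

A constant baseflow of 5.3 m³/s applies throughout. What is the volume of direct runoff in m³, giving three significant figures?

Direct-runoff ordinates (Q − Q_b): 0.0, 12.0, 29.5, 49.1, 36.0, 26.5, 0.0 m³/s.
ΣQ_DR = 153.1 m³/s.
With Δt = 1 h = 3600 s, V = ΣQ_DR · Δt = 153.1 × 3600 = 5.51 × 10^5 m³.

V ≈ 5.51 × 10^5 m³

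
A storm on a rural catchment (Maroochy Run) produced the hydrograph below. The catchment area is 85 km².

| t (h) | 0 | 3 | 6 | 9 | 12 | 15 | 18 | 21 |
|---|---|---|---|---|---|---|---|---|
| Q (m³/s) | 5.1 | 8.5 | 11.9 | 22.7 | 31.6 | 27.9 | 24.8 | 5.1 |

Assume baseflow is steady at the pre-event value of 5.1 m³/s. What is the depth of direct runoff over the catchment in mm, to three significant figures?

Direct runoff: 0.0, 3.4, 6.8, 17.6, 26.5, 22.8, 19.7, 0.0 m³/s; ΣQ_DR = 96.80 m³/s.
V = ΣQ_DR · Δt = 96.80 × 10800 s = 1.045 × 10^6 m³.
Over A = 85 km², depth = V / A = 12.3 mm.

d ≈ 12.3 mm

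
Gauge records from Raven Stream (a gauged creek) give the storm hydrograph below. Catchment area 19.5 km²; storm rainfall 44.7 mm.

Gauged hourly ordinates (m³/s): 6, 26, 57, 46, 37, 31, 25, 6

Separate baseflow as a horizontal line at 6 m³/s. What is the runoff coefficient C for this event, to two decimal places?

ΣQ_DR = 186.0 m³/s; V = ΣQ_DR·Δt = 6.696 × 10^5 m³.
Runoff depth d = V / A = 34.34 mm.
C = d / P = 34.34 / 44.7 = 0.77.

C ≈ 0.77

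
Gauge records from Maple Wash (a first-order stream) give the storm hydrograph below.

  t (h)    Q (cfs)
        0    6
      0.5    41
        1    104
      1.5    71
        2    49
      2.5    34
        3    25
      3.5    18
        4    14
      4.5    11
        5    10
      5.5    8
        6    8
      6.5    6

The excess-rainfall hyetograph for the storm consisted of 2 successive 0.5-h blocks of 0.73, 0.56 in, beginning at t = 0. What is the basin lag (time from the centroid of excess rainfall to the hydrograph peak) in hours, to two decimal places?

t_L ≈ 0.53 h

Centroid of excess rainfall: t_c = Σ P_i·t̄_i / ΣP_i = 0.4671 h (block centres at 0.25, 0.75 h).
Hydrograph peak occurs at t = 1 h, so basin lag t_L = 1 − 0.4671 = 0.53 h.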